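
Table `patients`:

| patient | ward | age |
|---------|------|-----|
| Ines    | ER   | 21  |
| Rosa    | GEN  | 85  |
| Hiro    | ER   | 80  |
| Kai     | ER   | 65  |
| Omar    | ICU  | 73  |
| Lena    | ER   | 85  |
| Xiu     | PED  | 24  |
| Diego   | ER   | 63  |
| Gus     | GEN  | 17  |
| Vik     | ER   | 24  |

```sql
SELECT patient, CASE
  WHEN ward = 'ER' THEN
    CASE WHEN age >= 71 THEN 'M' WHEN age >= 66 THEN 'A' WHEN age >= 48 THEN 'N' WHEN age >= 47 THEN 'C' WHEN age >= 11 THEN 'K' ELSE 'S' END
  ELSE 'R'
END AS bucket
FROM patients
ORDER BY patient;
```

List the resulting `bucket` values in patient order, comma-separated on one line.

N, R, M, K, N, M, R, R, K, R

patient=Diego: ward='ER' → inner[age >= 48] → N
patient=Gus: ward='GEN' → outer ELSE → R
patient=Hiro: ward='ER' → inner[age >= 71] → M
patient=Ines: ward='ER' → inner[age >= 11] → K
patient=Kai: ward='ER' → inner[age >= 48] → N
patient=Lena: ward='ER' → inner[age >= 71] → M
patient=Omar: ward='ICU' → outer ELSE → R
patient=Rosa: ward='GEN' → outer ELSE → R
patient=Vik: ward='ER' → inner[age >= 11] → K
patient=Xiu: ward='PED' → outer ELSE → R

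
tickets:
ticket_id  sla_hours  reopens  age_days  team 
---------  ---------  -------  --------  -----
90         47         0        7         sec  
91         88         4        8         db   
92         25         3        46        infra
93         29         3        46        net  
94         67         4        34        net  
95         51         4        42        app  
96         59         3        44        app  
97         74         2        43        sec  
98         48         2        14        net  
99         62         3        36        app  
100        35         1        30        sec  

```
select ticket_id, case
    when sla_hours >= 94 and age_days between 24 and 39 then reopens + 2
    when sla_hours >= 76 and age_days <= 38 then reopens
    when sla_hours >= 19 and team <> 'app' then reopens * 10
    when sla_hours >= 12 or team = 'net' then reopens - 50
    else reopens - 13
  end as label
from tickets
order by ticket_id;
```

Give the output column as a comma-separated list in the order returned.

ticket_id=90: sla_hours >= 19 and team <> 'app' → 0
ticket_id=91: sla_hours >= 76 and age_days <= 38 → 4
ticket_id=92: sla_hours >= 19 and team <> 'app' → 30
ticket_id=93: sla_hours >= 19 and team <> 'app' → 30
ticket_id=94: sla_hours >= 19 and team <> 'app' → 40
ticket_id=95: sla_hours >= 12 or team = 'net' → -46
ticket_id=96: sla_hours >= 12 or team = 'net' → -47
ticket_id=97: sla_hours >= 19 and team <> 'app' → 20
ticket_id=98: sla_hours >= 19 and team <> 'app' → 20
ticket_id=99: sla_hours >= 12 or team = 'net' → -47
ticket_id=100: sla_hours >= 19 and team <> 'app' → 10

0, 4, 30, 30, 40, -46, -47, 20, 20, -47, 10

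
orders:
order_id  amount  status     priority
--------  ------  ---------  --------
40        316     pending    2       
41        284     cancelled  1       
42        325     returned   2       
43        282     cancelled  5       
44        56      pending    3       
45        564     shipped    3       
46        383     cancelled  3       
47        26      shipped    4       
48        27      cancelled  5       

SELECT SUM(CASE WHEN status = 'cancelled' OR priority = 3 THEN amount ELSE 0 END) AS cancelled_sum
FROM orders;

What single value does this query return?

1596

order_id=40: ✗
order_id=41: ✓ → 284
order_id=42: ✗
order_id=43: ✓ → 282
order_id=44: ✓ → 56
order_id=45: ✓ → 564
order_id=46: ✓ → 383
order_id=47: ✗
order_id=48: ✓ → 27
cancelled_sum = 284 + 282 + 56 + 564 + 383 + 27 = 1596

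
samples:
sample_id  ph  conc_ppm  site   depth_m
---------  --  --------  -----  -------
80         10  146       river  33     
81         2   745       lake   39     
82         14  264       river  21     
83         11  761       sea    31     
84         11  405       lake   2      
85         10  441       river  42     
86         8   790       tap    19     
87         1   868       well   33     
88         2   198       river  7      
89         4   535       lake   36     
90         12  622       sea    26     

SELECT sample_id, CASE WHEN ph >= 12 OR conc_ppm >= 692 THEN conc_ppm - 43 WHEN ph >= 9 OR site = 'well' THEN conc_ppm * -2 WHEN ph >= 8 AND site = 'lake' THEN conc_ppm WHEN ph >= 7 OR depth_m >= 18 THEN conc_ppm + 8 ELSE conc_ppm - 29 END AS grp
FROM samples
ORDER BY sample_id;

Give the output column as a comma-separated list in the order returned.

-292, 702, 221, 718, -810, -882, 747, 825, 169, 543, 579

sample_id=80: ph >= 9 OR site = 'well' → -292
sample_id=81: ph >= 12 OR conc_ppm >= 692 → 702
sample_id=82: ph >= 12 OR conc_ppm >= 692 → 221
sample_id=83: ph >= 12 OR conc_ppm >= 692 → 718
sample_id=84: ph >= 9 OR site = 'well' → -810
sample_id=85: ph >= 9 OR site = 'well' → -882
sample_id=86: ph >= 12 OR conc_ppm >= 692 → 747
sample_id=87: ph >= 12 OR conc_ppm >= 692 → 825
sample_id=88: ELSE → 169
sample_id=89: ph >= 7 OR depth_m >= 18 → 543
sample_id=90: ph >= 12 OR conc_ppm >= 692 → 579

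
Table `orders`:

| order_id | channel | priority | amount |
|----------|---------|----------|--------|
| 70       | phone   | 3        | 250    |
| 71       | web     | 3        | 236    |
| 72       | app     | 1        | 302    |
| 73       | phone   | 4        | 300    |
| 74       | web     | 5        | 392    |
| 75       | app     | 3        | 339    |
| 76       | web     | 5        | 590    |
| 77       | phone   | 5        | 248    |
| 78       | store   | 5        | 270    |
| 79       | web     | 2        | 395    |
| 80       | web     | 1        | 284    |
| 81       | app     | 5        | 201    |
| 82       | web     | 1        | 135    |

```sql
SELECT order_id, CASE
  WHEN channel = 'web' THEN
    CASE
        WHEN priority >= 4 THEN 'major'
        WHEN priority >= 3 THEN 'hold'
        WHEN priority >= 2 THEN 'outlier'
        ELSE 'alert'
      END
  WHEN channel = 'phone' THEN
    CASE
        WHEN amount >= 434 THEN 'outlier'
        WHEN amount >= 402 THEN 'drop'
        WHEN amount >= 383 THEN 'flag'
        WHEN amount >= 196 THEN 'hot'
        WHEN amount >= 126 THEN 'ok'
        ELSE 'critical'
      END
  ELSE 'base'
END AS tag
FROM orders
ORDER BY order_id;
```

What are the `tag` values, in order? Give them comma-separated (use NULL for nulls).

hot, hold, base, hot, major, base, major, hot, base, outlier, alert, base, alert

order_id=70: channel='phone' → inner[amount >= 196] → hot
order_id=71: channel='web' → inner[priority >= 3] → hold
order_id=72: channel='app' → outer ELSE → base
order_id=73: channel='phone' → inner[amount >= 196] → hot
order_id=74: channel='web' → inner[priority >= 4] → major
order_id=75: channel='app' → outer ELSE → base
order_id=76: channel='web' → inner[priority >= 4] → major
order_id=77: channel='phone' → inner[amount >= 196] → hot
order_id=78: channel='store' → outer ELSE → base
order_id=79: channel='web' → inner[priority >= 2] → outlier
order_id=80: channel='web' → inner[ELSE] → alert
order_id=81: channel='app' → outer ELSE → base
order_id=82: channel='web' → inner[ELSE] → alert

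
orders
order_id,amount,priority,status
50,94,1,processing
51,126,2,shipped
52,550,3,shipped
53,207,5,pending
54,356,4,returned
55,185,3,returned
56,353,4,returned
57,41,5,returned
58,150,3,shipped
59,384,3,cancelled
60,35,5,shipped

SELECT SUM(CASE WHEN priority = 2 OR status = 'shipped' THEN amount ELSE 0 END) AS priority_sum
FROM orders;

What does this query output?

861

order_id=50: ✗
order_id=51: ✓ → 126
order_id=52: ✓ → 550
order_id=53: ✗
order_id=54: ✗
order_id=55: ✗
order_id=56: ✗
order_id=57: ✗
order_id=58: ✓ → 150
order_id=59: ✗
order_id=60: ✓ → 35
priority_sum = 126 + 550 + 150 + 35 = 861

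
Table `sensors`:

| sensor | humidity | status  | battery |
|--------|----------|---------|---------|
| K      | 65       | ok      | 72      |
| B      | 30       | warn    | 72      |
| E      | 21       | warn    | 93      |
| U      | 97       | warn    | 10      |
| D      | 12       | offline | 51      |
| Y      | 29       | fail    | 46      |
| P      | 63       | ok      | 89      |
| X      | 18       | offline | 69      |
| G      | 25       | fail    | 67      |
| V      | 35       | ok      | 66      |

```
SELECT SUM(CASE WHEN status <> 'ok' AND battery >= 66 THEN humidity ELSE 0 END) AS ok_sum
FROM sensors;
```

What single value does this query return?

94

sensor=K: ✗
sensor=B: ✓ → 30
sensor=E: ✓ → 21
sensor=U: ✗
sensor=D: ✗
sensor=Y: ✗
sensor=P: ✗
sensor=X: ✓ → 18
sensor=G: ✓ → 25
sensor=V: ✗
ok_sum = 30 + 21 + 18 + 25 = 94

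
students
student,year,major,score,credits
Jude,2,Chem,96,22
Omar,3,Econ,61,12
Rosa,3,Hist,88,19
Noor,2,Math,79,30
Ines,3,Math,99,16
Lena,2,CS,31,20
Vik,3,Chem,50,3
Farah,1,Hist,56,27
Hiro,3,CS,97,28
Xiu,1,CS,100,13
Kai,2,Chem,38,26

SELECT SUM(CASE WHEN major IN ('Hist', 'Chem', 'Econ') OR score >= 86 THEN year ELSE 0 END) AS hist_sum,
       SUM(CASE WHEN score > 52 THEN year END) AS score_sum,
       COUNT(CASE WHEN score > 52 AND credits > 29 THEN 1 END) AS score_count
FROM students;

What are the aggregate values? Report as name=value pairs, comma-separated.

[hist_sum: major IN ('Hist', 'Chem', 'Econ') OR score >= 86]
student=Jude: ✓ → 2
student=Omar: ✓ → 3
student=Rosa: ✓ → 3
student=Noor: ✗
student=Ines: ✓ → 3
student=Lena: ✗
student=Vik: ✓ → 3
student=Farah: ✓ → 1
student=Hiro: ✓ → 3
student=Xiu: ✓ → 1
student=Kai: ✓ → 2
hist_sum = 2 + 3 + 3 + 3 + 3 + 1 + 3 + 1 + 2 = 21
—
[score_sum: score > 52]
student=Jude: ✓ → 2
student=Omar: ✓ → 3
student=Rosa: ✓ → 3
student=Noor: ✓ → 2
student=Ines: ✓ → 3
student=Lena: ✗
student=Vik: ✗
student=Farah: ✓ → 1
student=Hiro: ✓ → 3
student=Xiu: ✓ → 1
student=Kai: ✗
score_sum = 2 + 3 + 3 + 2 + 3 + 1 + 3 + 1 = 18
—
[score_count: score > 52 AND credits > 29]
student=Jude: ✗
student=Omar: ✗
student=Rosa: ✗
student=Noor: ✓ → 1
student=Ines: ✗
student=Lena: ✗
student=Vik: ✗
student=Farah: ✗
student=Hiro: ✗
student=Xiu: ✗
student=Kai: ✗
score_count = COUNT(1) = 1

hist_sum=21, score_sum=18, score_count=1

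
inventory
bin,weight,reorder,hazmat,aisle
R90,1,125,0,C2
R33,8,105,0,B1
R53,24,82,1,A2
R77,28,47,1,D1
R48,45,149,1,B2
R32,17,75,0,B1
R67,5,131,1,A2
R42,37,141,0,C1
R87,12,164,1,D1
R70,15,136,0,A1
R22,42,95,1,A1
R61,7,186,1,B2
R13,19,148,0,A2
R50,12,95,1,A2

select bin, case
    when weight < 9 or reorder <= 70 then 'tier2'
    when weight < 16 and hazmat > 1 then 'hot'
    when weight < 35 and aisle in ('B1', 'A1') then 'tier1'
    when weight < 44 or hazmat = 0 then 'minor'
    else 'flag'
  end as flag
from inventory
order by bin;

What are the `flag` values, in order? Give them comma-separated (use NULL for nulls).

minor, minor, tier1, tier2, minor, flag, minor, minor, tier2, tier2, tier1, tier2, minor, tier2

bin=R13: weight < 44 or hazmat = 0 → minor
bin=R22: weight < 44 or hazmat = 0 → minor
bin=R32: weight < 35 and aisle in ('B1', 'A1') → tier1
bin=R33: weight < 9 or reorder <= 70 → tier2
bin=R42: weight < 44 or hazmat = 0 → minor
bin=R48: ELSE → flag
bin=R50: weight < 44 or hazmat = 0 → minor
bin=R53: weight < 44 or hazmat = 0 → minor
bin=R61: weight < 9 or reorder <= 70 → tier2
bin=R67: weight < 9 or reorder <= 70 → tier2
bin=R70: weight < 35 and aisle in ('B1', 'A1') → tier1
bin=R77: weight < 9 or reorder <= 70 → tier2
bin=R87: weight < 44 or hazmat = 0 → minor
bin=R90: weight < 9 or reorder <= 70 → tier2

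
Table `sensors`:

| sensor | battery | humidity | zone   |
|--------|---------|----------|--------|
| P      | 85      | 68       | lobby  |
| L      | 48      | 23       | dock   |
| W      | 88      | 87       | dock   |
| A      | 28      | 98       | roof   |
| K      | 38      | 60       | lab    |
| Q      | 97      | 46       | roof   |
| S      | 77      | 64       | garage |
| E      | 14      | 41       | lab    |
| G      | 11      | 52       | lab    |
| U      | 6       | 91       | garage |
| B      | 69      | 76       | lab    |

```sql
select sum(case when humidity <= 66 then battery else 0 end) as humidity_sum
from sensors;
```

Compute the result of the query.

sensor=P: ✗
sensor=L: ✓ → 48
sensor=W: ✗
sensor=A: ✗
sensor=K: ✓ → 38
sensor=Q: ✓ → 97
sensor=S: ✓ → 77
sensor=E: ✓ → 14
sensor=G: ✓ → 11
sensor=U: ✗
sensor=B: ✗
humidity_sum = 48 + 38 + 97 + 77 + 14 + 11 = 285

285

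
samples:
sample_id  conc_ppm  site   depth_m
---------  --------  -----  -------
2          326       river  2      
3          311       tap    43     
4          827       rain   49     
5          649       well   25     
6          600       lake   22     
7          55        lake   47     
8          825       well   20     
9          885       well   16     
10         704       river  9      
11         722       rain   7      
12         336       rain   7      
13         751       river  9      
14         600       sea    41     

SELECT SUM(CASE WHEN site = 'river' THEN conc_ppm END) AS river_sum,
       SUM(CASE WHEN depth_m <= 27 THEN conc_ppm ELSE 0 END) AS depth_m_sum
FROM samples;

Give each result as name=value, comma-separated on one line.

[river_sum: site = 'river']
sample_id=2: ✓ → 326
sample_id=3: ✗
sample_id=4: ✗
sample_id=5: ✗
sample_id=6: ✗
sample_id=7: ✗
sample_id=8: ✗
sample_id=9: ✗
sample_id=10: ✓ → 704
sample_id=11: ✗
sample_id=12: ✗
sample_id=13: ✓ → 751
sample_id=14: ✗
river_sum = 326 + 704 + 751 = 1781
—
[depth_m_sum: depth_m <= 27]
sample_id=2: ✓ → 326
sample_id=3: ✗
sample_id=4: ✗
sample_id=5: ✓ → 649
sample_id=6: ✓ → 600
sample_id=7: ✗
sample_id=8: ✓ → 825
sample_id=9: ✓ → 885
sample_id=10: ✓ → 704
sample_id=11: ✓ → 722
sample_id=12: ✓ → 336
sample_id=13: ✓ → 751
sample_id=14: ✗
depth_m_sum = 326 + 649 + 600 + 825 + 885 + 704 + 722 + 336 + 751 = 5798

river_sum=1781, depth_m_sum=5798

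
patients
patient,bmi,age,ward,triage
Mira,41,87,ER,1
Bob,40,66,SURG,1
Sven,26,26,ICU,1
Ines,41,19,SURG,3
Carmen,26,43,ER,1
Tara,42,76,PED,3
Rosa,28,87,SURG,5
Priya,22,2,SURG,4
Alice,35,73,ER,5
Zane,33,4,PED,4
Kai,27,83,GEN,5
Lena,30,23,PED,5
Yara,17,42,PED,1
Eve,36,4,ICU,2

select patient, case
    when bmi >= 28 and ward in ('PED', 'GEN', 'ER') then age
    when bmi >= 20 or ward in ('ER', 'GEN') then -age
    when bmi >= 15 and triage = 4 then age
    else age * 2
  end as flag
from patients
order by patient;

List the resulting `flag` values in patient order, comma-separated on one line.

patient=Alice: bmi >= 28 and ward in ('PED', 'GEN', 'ER') → 73
patient=Bob: bmi >= 20 or ward in ('ER', 'GEN') → -66
patient=Carmen: bmi >= 20 or ward in ('ER', 'GEN') → -43
patient=Eve: bmi >= 20 or ward in ('ER', 'GEN') → -4
patient=Ines: bmi >= 20 or ward in ('ER', 'GEN') → -19
patient=Kai: bmi >= 20 or ward in ('ER', 'GEN') → -83
patient=Lena: bmi >= 28 and ward in ('PED', 'GEN', 'ER') → 23
patient=Mira: bmi >= 28 and ward in ('PED', 'GEN', 'ER') → 87
patient=Priya: bmi >= 20 or ward in ('ER', 'GEN') → -2
patient=Rosa: bmi >= 20 or ward in ('ER', 'GEN') → -87
patient=Sven: bmi >= 20 or ward in ('ER', 'GEN') → -26
patient=Tara: bmi >= 28 and ward in ('PED', 'GEN', 'ER') → 76
patient=Yara: ELSE → 84
patient=Zane: bmi >= 28 and ward in ('PED', 'GEN', 'ER') → 4

73, -66, -43, -4, -19, -83, 23, 87, -2, -87, -26, 76, 84, 4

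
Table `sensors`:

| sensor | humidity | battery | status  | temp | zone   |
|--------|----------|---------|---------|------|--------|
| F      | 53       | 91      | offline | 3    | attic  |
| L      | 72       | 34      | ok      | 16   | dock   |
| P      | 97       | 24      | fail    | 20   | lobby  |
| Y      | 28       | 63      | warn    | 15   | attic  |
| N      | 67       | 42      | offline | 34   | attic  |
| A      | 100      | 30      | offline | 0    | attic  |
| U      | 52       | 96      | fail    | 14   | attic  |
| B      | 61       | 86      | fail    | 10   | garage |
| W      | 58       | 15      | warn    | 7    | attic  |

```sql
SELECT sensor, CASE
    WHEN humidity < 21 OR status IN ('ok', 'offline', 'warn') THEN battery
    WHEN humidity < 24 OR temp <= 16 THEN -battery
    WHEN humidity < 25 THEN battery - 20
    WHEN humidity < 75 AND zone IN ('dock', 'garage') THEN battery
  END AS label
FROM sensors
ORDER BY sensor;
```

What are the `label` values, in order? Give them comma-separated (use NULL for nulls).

30, -86, 91, 34, 42, NULL, -96, 15, 63

sensor=A: humidity < 21 OR status IN ('ok', 'offline', 'warn') → 30
sensor=B: humidity < 24 OR temp <= 16 → -86
sensor=F: humidity < 21 OR status IN ('ok', 'offline', 'warn') → 91
sensor=L: humidity < 21 OR status IN ('ok', 'offline', 'warn') → 34
sensor=N: humidity < 21 OR status IN ('ok', 'offline', 'warn') → 42
sensor=P: (no match → NULL) → NULL
sensor=U: humidity < 24 OR temp <= 16 → -96
sensor=W: humidity < 21 OR status IN ('ok', 'offline', 'warn') → 15
sensor=Y: humidity < 21 OR status IN ('ok', 'offline', 'warn') → 63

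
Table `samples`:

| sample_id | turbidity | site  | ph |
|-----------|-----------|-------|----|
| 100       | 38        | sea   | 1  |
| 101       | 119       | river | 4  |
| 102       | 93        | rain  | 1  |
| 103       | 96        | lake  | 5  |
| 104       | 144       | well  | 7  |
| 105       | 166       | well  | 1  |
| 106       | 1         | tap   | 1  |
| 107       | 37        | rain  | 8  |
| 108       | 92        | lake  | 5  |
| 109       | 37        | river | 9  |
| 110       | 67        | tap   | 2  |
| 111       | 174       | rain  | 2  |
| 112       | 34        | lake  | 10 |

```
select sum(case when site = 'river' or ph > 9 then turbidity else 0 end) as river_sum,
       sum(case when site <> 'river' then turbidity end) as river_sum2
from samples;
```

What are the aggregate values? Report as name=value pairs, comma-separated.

river_sum=190, river_sum2=942

[river_sum: site = 'river' or ph > 9]
sample_id=100: ✗
sample_id=101: ✓ → 119
sample_id=102: ✗
sample_id=103: ✗
sample_id=104: ✗
sample_id=105: ✗
sample_id=106: ✗
sample_id=107: ✗
sample_id=108: ✗
sample_id=109: ✓ → 37
sample_id=110: ✗
sample_id=111: ✗
sample_id=112: ✓ → 34
river_sum = 119 + 37 + 34 = 190
—
[river_sum2: site <> 'river']
sample_id=100: ✓ → 38
sample_id=101: ✗
sample_id=102: ✓ → 93
sample_id=103: ✓ → 96
sample_id=104: ✓ → 144
sample_id=105: ✓ → 166
sample_id=106: ✓ → 1
sample_id=107: ✓ → 37
sample_id=108: ✓ → 92
sample_id=109: ✗
sample_id=110: ✓ → 67
sample_id=111: ✓ → 174
sample_id=112: ✓ → 34
river_sum2 = 38 + 93 + 96 + 144 + 166 + 1 + 37 + 92 + 67 + 174 + 34 = 942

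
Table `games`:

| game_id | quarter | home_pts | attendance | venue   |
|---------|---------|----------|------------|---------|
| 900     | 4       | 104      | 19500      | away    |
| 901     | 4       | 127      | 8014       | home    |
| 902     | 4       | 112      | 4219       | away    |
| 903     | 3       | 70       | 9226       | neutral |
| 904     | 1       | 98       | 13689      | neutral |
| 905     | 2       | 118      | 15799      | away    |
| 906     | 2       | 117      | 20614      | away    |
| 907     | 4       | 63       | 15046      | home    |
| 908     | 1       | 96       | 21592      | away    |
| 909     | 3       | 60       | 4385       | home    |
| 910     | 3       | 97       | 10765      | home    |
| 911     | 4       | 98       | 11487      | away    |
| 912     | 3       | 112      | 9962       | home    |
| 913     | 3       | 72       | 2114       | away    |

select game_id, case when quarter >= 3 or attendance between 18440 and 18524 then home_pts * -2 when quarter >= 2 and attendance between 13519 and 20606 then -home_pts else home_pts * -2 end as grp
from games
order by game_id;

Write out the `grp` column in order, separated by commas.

game_id=900: quarter >= 3 or attendance between 18440 and 18524 → -208
game_id=901: quarter >= 3 or attendance between 18440 and 18524 → -254
game_id=902: quarter >= 3 or attendance between 18440 and 18524 → -224
game_id=903: quarter >= 3 or attendance between 18440 and 18524 → -140
game_id=904: ELSE → -196
game_id=905: quarter >= 2 and attendance between 13519 and 20606 → -118
game_id=906: ELSE → -234
game_id=907: quarter >= 3 or attendance between 18440 and 18524 → -126
game_id=908: ELSE → -192
game_id=909: quarter >= 3 or attendance between 18440 and 18524 → -120
game_id=910: quarter >= 3 or attendance between 18440 and 18524 → -194
game_id=911: quarter >= 3 or attendance between 18440 and 18524 → -196
game_id=912: quarter >= 3 or attendance between 18440 and 18524 → -224
game_id=913: quarter >= 3 or attendance between 18440 and 18524 → -144

-208, -254, -224, -140, -196, -118, -234, -126, -192, -120, -194, -196, -224, -144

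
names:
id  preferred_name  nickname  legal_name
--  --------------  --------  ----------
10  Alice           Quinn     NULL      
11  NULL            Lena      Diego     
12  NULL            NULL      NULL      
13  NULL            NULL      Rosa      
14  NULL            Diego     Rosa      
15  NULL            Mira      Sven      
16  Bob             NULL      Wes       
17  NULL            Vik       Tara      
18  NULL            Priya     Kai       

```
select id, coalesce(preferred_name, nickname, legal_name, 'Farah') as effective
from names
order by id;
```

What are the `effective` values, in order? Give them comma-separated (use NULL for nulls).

Alice, Lena, Farah, Rosa, Diego, Mira, Bob, Vik, Priya

id=10: preferred_name=Alice → Alice
id=11: preferred_name=NULL, nickname=Lena → Lena
id=12: preferred_name=NULL, nickname=NULL, legal_name=NULL, → literal Farah → Farah
id=13: preferred_name=NULL, nickname=NULL, legal_name=Rosa → Rosa
id=14: preferred_name=NULL, nickname=Diego → Diego
id=15: preferred_name=NULL, nickname=Mira → Mira
id=16: preferred_name=Bob → Bob
id=17: preferred_name=NULL, nickname=Vik → Vik
id=18: preferred_name=NULL, nickname=Priya → Priya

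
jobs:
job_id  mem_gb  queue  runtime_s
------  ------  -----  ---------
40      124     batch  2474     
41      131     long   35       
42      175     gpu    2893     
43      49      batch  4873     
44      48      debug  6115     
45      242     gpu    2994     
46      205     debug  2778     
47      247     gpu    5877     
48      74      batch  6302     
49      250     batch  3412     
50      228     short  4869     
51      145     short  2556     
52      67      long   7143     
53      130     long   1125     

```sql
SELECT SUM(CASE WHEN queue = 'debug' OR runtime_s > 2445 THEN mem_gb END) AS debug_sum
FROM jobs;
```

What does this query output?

job_id=40: ✓ → 124
job_id=41: ✗
job_id=42: ✓ → 175
job_id=43: ✓ → 49
job_id=44: ✓ → 48
job_id=45: ✓ → 242
job_id=46: ✓ → 205
job_id=47: ✓ → 247
job_id=48: ✓ → 74
job_id=49: ✓ → 250
job_id=50: ✓ → 228
job_id=51: ✓ → 145
job_id=52: ✓ → 67
job_id=53: ✗
debug_sum = 124 + 175 + 49 + 48 + 242 + 205 + 247 + 74 + 250 + 228 + 145 + 67 = 1854

1854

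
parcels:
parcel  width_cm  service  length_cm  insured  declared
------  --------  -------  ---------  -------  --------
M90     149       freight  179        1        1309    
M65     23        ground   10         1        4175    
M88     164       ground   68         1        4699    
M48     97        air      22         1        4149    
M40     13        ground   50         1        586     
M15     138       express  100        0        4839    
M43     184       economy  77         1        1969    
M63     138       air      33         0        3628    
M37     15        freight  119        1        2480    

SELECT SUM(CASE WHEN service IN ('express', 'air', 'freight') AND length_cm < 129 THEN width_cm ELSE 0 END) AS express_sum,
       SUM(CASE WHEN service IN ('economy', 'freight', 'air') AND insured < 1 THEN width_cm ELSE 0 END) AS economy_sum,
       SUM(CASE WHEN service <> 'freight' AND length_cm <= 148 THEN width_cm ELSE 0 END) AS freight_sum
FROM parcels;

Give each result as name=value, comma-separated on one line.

[express_sum: service IN ('express', 'air', 'freight') AND length_cm < 129]
parcel=M90: ✗
parcel=M65: ✗
parcel=M88: ✗
parcel=M48: ✓ → 97
parcel=M40: ✗
parcel=M15: ✓ → 138
parcel=M43: ✗
parcel=M63: ✓ → 138
parcel=M37: ✓ → 15
express_sum = 97 + 138 + 138 + 15 = 388
—
[economy_sum: service IN ('economy', 'freight', 'air') AND insured < 1]
parcel=M90: ✗
parcel=M65: ✗
parcel=M88: ✗
parcel=M48: ✗
parcel=M40: ✗
parcel=M15: ✗
parcel=M43: ✗
parcel=M63: ✓ → 138
parcel=M37: ✗
economy_sum = 138
—
[freight_sum: service <> 'freight' AND length_cm <= 148]
parcel=M90: ✗
parcel=M65: ✓ → 23
parcel=M88: ✓ → 164
parcel=M48: ✓ → 97
parcel=M40: ✓ → 13
parcel=M15: ✓ → 138
parcel=M43: ✓ → 184
parcel=M63: ✓ → 138
parcel=M37: ✗
freight_sum = 23 + 164 + 97 + 13 + 138 + 184 + 138 = 757

express_sum=388, economy_sum=138, freight_sum=757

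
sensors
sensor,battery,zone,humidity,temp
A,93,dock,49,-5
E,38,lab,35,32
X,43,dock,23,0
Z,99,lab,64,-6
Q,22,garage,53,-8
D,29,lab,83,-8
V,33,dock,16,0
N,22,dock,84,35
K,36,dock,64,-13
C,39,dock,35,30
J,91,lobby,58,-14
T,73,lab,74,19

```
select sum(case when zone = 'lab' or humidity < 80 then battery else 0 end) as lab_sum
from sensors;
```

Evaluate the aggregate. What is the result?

596

sensor=A: ✓ → 93
sensor=E: ✓ → 38
sensor=X: ✓ → 43
sensor=Z: ✓ → 99
sensor=Q: ✓ → 22
sensor=D: ✓ → 29
sensor=V: ✓ → 33
sensor=N: ✗
sensor=K: ✓ → 36
sensor=C: ✓ → 39
sensor=J: ✓ → 91
sensor=T: ✓ → 73
lab_sum = 93 + 38 + 43 + 99 + 22 + 29 + 33 + 36 + 39 + 91 + 73 = 596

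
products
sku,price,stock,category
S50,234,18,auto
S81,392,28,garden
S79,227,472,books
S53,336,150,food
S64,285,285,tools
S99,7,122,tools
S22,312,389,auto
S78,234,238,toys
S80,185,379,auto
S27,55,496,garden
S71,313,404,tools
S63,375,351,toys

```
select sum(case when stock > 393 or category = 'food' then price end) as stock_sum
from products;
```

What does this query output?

sku=S50: ✗
sku=S81: ✗
sku=S79: ✓ → 227
sku=S53: ✓ → 336
sku=S64: ✗
sku=S99: ✗
sku=S22: ✗
sku=S78: ✗
sku=S80: ✗
sku=S27: ✓ → 55
sku=S71: ✓ → 313
sku=S63: ✗
stock_sum = 227 + 336 + 55 + 313 = 931

931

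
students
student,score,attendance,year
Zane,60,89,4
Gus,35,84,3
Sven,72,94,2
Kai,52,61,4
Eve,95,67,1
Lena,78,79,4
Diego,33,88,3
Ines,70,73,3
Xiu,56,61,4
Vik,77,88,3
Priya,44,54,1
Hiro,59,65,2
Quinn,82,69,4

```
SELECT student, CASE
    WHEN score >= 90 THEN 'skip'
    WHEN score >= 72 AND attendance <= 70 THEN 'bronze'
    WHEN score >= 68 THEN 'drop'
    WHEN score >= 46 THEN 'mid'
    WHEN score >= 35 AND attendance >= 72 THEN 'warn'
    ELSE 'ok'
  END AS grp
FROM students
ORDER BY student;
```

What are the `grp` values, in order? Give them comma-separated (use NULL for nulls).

student=Diego: ELSE → ok
student=Eve: score >= 90 → skip
student=Gus: score >= 35 AND attendance >= 72 → warn
student=Hiro: score >= 46 → mid
student=Ines: score >= 68 → drop
student=Kai: score >= 46 → mid
student=Lena: score >= 68 → drop
student=Priya: ELSE → ok
student=Quinn: score >= 72 AND attendance <= 70 → bronze
student=Sven: score >= 68 → drop
student=Vik: score >= 68 → drop
student=Xiu: score >= 46 → mid
student=Zane: score >= 46 → mid

ok, skip, warn, mid, drop, mid, drop, ok, bronze, drop, drop, mid, mid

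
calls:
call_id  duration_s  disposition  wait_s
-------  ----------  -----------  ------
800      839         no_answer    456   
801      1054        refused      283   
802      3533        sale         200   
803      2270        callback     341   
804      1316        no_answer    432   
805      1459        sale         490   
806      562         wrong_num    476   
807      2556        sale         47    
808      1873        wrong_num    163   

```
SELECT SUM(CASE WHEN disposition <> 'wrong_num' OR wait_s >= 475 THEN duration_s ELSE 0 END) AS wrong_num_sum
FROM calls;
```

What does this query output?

call_id=800: ✓ → 839
call_id=801: ✓ → 1054
call_id=802: ✓ → 3533
call_id=803: ✓ → 2270
call_id=804: ✓ → 1316
call_id=805: ✓ → 1459
call_id=806: ✓ → 562
call_id=807: ✓ → 2556
call_id=808: ✗
wrong_num_sum = 839 + 1054 + 3533 + 2270 + 1316 + 1459 + 562 + 2556 = 13589

13589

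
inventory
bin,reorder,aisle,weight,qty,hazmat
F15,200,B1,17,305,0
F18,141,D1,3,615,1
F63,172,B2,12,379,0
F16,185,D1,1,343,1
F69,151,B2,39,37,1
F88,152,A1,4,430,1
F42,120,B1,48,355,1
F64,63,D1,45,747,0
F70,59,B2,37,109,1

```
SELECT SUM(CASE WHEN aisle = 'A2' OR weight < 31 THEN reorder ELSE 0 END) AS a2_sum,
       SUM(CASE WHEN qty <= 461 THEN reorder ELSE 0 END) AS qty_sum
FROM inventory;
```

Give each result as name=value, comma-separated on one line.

a2_sum=850, qty_sum=1039

[a2_sum: aisle = 'A2' OR weight < 31]
bin=F15: ✓ → 200
bin=F18: ✓ → 141
bin=F63: ✓ → 172
bin=F16: ✓ → 185
bin=F69: ✗
bin=F88: ✓ → 152
bin=F42: ✗
bin=F64: ✗
bin=F70: ✗
a2_sum = 200 + 141 + 172 + 185 + 152 = 850
—
[qty_sum: qty <= 461]
bin=F15: ✓ → 200
bin=F18: ✗
bin=F63: ✓ → 172
bin=F16: ✓ → 185
bin=F69: ✓ → 151
bin=F88: ✓ → 152
bin=F42: ✓ → 120
bin=F64: ✗
bin=F70: ✓ → 59
qty_sum = 200 + 172 + 185 + 151 + 152 + 120 + 59 = 1039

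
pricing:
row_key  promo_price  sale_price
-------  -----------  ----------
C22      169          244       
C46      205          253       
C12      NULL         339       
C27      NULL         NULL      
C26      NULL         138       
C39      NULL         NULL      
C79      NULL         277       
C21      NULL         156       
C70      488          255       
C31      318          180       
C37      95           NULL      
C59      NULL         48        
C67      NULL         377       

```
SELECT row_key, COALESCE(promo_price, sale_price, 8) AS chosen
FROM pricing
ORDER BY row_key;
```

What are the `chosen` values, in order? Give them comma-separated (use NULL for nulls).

339, 156, 169, 138, 8, 318, 95, 8, 205, 48, 377, 488, 277

row_key=C12: promo_price=NULL, sale_price=339 → 339
row_key=C21: promo_price=NULL, sale_price=156 → 156
row_key=C22: promo_price=169 → 169
row_key=C26: promo_price=NULL, sale_price=138 → 138
row_key=C27: promo_price=NULL, sale_price=NULL, → literal 8 → 8
row_key=C31: promo_price=318 → 318
row_key=C37: promo_price=95 → 95
row_key=C39: promo_price=NULL, sale_price=NULL, → literal 8 → 8
row_key=C46: promo_price=205 → 205
row_key=C59: promo_price=NULL, sale_price=48 → 48
row_key=C67: promo_price=NULL, sale_price=377 → 377
row_key=C70: promo_price=488 → 488
row_key=C79: promo_price=NULL, sale_price=277 → 277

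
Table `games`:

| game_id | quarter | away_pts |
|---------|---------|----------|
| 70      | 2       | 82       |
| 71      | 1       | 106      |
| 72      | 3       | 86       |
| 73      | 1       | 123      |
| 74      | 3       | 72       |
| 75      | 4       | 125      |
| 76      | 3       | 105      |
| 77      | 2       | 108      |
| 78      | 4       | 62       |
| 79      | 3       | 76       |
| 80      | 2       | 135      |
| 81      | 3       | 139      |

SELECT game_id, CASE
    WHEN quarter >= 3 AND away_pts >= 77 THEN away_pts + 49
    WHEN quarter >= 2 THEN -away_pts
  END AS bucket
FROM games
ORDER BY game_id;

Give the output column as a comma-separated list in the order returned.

game_id=70: quarter >= 2 → -82
game_id=71: (no match → NULL) → NULL
game_id=72: quarter >= 3 AND away_pts >= 77 → 135
game_id=73: (no match → NULL) → NULL
game_id=74: quarter >= 2 → -72
game_id=75: quarter >= 3 AND away_pts >= 77 → 174
game_id=76: quarter >= 3 AND away_pts >= 77 → 154
game_id=77: quarter >= 2 → -108
game_id=78: quarter >= 2 → -62
game_id=79: quarter >= 2 → -76
game_id=80: quarter >= 2 → -135
game_id=81: quarter >= 3 AND away_pts >= 77 → 188

-82, NULL, 135, NULL, -72, 174, 154, -108, -62, -76, -135, 188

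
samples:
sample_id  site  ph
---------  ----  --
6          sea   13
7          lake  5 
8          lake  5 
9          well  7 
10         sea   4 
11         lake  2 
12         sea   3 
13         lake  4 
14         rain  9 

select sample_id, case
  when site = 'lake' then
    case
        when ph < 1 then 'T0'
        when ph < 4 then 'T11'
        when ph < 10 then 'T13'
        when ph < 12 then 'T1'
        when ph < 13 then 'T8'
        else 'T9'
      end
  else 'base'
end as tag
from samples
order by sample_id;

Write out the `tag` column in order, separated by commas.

sample_id=6: site='sea' → outer ELSE → base
sample_id=7: site='lake' → inner[ph < 10] → T13
sample_id=8: site='lake' → inner[ph < 10] → T13
sample_id=9: site='well' → outer ELSE → base
sample_id=10: site='sea' → outer ELSE → base
sample_id=11: site='lake' → inner[ph < 4] → T11
sample_id=12: site='sea' → outer ELSE → base
sample_id=13: site='lake' → inner[ph < 10] → T13
sample_id=14: site='rain' → outer ELSE → base

base, T13, T13, base, base, T11, base, T13, base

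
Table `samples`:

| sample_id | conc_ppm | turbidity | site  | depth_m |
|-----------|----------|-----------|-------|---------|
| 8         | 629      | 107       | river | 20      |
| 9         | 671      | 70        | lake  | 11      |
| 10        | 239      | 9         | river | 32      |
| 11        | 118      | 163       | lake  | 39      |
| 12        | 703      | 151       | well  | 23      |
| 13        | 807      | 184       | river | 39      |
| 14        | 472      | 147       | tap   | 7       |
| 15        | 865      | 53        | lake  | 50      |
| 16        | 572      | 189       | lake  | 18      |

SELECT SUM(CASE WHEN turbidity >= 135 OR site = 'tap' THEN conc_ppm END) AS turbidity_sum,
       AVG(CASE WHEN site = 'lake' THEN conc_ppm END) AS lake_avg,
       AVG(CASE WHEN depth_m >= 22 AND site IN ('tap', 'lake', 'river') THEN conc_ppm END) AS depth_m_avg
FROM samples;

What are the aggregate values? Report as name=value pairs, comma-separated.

[turbidity_sum: turbidity >= 135 OR site = 'tap']
sample_id=8: ✗
sample_id=9: ✗
sample_id=10: ✗
sample_id=11: ✓ → 118
sample_id=12: ✓ → 703
sample_id=13: ✓ → 807
sample_id=14: ✓ → 472
sample_id=15: ✗
sample_id=16: ✓ → 572
turbidity_sum = 118 + 703 + 807 + 472 + 572 = 2672
—
[lake_avg: site = 'lake']
sample_id=8: ✗
sample_id=9: ✓ → 671
sample_id=10: ✗
sample_id=11: ✓ → 118
sample_id=12: ✗
sample_id=13: ✗
sample_id=14: ✗
sample_id=15: ✓ → 865
sample_id=16: ✓ → 572
lake_avg = (671 + 118 + 865 + 572) / 4 = 556.5
—
[depth_m_avg: depth_m >= 22 AND site IN ('tap', 'lake', 'river')]
sample_id=8: ✗
sample_id=9: ✗
sample_id=10: ✓ → 239
sample_id=11: ✓ → 118
sample_id=12: ✗
sample_id=13: ✓ → 807
sample_id=14: ✗
sample_id=15: ✓ → 865
sample_id=16: ✗
depth_m_avg = (239 + 118 + 807 + 865) / 4 = 507.25

turbidity_sum=2672, lake_avg=556.5, depth_m_avg=507.25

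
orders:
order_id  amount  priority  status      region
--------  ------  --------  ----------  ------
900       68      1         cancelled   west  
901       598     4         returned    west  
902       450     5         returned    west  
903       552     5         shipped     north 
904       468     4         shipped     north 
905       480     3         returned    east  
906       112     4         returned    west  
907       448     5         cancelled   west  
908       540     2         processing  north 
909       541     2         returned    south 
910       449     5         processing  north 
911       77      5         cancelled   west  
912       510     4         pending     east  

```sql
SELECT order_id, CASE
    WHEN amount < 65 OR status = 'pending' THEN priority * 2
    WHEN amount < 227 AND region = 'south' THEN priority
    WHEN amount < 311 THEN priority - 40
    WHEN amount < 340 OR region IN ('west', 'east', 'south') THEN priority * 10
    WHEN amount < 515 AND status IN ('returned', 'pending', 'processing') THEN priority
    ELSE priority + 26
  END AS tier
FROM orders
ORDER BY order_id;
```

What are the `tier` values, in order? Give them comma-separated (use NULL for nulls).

order_id=900: amount < 311 → -39
order_id=901: amount < 340 OR region IN ('west', 'east', 'south') → 40
order_id=902: amount < 340 OR region IN ('west', 'east', 'south') → 50
order_id=903: ELSE → 31
order_id=904: ELSE → 30
order_id=905: amount < 340 OR region IN ('west', 'east', 'south') → 30
order_id=906: amount < 311 → -36
order_id=907: amount < 340 OR region IN ('west', 'east', 'south') → 50
order_id=908: ELSE → 28
order_id=909: amount < 340 OR region IN ('west', 'east', 'south') → 20
order_id=910: amount < 515 AND status IN ('returned', 'pending', 'processing') → 5
order_id=911: amount < 311 → -35
order_id=912: amount < 65 OR status = 'pending' → 8

-39, 40, 50, 31, 30, 30, -36, 50, 28, 20, 5, -35, 8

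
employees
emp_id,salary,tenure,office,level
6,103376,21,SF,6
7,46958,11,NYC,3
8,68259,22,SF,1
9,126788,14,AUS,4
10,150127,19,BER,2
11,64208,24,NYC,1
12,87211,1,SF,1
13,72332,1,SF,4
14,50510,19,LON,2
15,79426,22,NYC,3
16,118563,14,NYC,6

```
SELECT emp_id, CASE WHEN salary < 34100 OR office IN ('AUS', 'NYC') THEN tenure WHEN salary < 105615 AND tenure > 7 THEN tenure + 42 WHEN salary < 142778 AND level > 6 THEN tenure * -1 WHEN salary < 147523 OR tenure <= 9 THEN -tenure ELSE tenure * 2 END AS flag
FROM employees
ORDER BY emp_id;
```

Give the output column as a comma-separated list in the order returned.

emp_id=6: salary < 105615 AND tenure > 7 → 63
emp_id=7: salary < 34100 OR office IN ('AUS', 'NYC') → 11
emp_id=8: salary < 105615 AND tenure > 7 → 64
emp_id=9: salary < 34100 OR office IN ('AUS', 'NYC') → 14
emp_id=10: ELSE → 38
emp_id=11: salary < 34100 OR office IN ('AUS', 'NYC') → 24
emp_id=12: salary < 147523 OR tenure <= 9 → -1
emp_id=13: salary < 147523 OR tenure <= 9 → -1
emp_id=14: salary < 105615 AND tenure > 7 → 61
emp_id=15: salary < 34100 OR office IN ('AUS', 'NYC') → 22
emp_id=16: salary < 34100 OR office IN ('AUS', 'NYC') → 14

63, 11, 64, 14, 38, 24, -1, -1, 61, 22, 14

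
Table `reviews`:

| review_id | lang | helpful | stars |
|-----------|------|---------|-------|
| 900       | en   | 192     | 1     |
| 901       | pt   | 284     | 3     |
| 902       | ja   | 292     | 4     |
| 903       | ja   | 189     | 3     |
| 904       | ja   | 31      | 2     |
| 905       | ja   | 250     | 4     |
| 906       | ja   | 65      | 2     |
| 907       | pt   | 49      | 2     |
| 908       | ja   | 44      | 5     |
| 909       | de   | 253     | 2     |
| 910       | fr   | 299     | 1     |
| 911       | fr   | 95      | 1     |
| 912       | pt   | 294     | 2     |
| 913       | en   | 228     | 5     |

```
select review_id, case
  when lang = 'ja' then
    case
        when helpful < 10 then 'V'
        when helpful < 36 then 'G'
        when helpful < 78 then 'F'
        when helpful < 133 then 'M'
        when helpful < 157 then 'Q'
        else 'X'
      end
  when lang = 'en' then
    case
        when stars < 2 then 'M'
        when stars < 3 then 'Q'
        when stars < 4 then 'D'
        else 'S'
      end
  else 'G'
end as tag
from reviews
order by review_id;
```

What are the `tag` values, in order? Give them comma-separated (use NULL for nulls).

review_id=900: lang='en' → inner[stars < 2] → M
review_id=901: lang='pt' → outer ELSE → G
review_id=902: lang='ja' → inner[ELSE] → X
review_id=903: lang='ja' → inner[ELSE] → X
review_id=904: lang='ja' → inner[helpful < 36] → G
review_id=905: lang='ja' → inner[ELSE] → X
review_id=906: lang='ja' → inner[helpful < 78] → F
review_id=907: lang='pt' → outer ELSE → G
review_id=908: lang='ja' → inner[helpful < 78] → F
review_id=909: lang='de' → outer ELSE → G
review_id=910: lang='fr' → outer ELSE → G
review_id=911: lang='fr' → outer ELSE → G
review_id=912: lang='pt' → outer ELSE → G
review_id=913: lang='en' → inner[ELSE] → S

M, G, X, X, G, X, F, G, F, G, G, G, G, S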